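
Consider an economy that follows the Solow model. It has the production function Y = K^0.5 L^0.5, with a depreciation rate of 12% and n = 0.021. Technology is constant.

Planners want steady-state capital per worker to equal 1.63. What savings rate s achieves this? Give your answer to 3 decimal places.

At the steady state, Δk = 0, so s·k^α = (n + δ)·k.
So s / (n + δ) = (k*)^(1−α) = 1.63^0.5 = 1.2767.
Therefore s = 1.2767 × (n + δ) = 1.2767 × 0.141 = 0.1800.

s ≈ 0.180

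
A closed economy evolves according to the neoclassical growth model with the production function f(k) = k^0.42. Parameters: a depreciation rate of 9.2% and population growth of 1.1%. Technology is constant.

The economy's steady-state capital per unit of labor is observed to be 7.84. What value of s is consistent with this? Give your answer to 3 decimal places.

s ≈ 0.340

At the steady state, Δk = 0, so s·k^α = (n + δ)·k.
So s / (n + δ) = (k*)^(1−α) = 7.84^0.58 = 3.3014.
Therefore s = 3.3014 × (n + δ) = 3.3014 × 0.103 = 0.3400.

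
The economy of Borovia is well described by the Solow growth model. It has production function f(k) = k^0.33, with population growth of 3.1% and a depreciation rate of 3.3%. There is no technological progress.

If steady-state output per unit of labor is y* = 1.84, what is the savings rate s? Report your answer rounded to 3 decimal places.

s ≈ 0.221

Steady state requires s·f(k) = (n + δ)·k, i.e. s·k^α = (n + δ)·k.
Since y* = [s/(n + δ)]^(α/(1−α)), we have s/(n + δ) = (y*)^((1−α)/α) = 1.84^2.0303 = 3.4487.
Therefore s = 3.4487 × (n + δ) = 3.4487 × 0.064 = 0.2207.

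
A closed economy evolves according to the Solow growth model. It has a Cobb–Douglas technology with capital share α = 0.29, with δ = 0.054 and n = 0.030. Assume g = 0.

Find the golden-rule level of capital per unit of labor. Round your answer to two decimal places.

k_gold ≈ 5.73

The golden rule sets f'(k) = n + δ, i.e. α·k^(α−1) = n + δ.
So k^(1−α) = α / (n + δ) = 0.29 / 0.084 = 3.4524.
k_gold = 3.4524^(1/0.71) ≈ 5.7269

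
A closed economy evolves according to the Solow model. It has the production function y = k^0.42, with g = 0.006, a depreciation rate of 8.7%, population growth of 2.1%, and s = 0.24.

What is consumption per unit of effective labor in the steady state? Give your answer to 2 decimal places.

At the steady state, Δk = 0, so s·k^α = (n + g + δ)·k.
Dividing both sides by k: k^(1−α) = s / (n + g + δ).
k^0.58 = 0.24 / (0.021 + 0.006 + 0.087) = 0.24 / 0.114 = 2.1053
k* = 2.1053^(1/0.58) ≈ 3.6094
y* = (k*)^α = 3.6094^0.42 ≈ 1.7144
c* = (1 − s)·y* = (1 − 0.24) × 1.7144 ≈ 1.3029

c* = 1.30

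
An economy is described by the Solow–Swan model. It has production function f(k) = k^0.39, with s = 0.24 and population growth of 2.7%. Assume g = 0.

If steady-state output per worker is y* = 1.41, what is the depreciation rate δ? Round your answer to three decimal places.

δ ≈ 0.113

Steady state requires s·f(k) = (n + δ)·k, i.e. s·k^α = (n + δ)·k.
Since y* = [s/(n + δ)]^(α/(1−α)), we have s/(n + δ) = (y*)^((1−α)/α) = 1.41^1.5641 = 1.7116.
Therefore n + δ = s / 1.7116 = 0.24 / 1.7116 = 0.1402, so δ = 0.1402 − 0.027 = 0.1132.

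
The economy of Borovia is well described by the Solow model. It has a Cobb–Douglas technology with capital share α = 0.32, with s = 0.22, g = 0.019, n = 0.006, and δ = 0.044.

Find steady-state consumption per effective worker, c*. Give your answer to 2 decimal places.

c* ≈ 1.35

Steady state requires s·f(k) = (n + g + δ)·k, i.e. s·k^α = (n + g + δ)·k.
Dividing both sides by k: k^(1−α) = s / (n + g + δ).
k^0.68 = 0.22 / (0.006 + 0.019 + 0.044) = 0.22 / 0.069 = 3.1884
k* = 3.1884^(1/0.68) ≈ 5.5024
y* = (k*)^α = 5.5024^0.32 ≈ 1.7257
c* = (1 − s)·y* = (1 − 0.22) × 1.7257 ≈ 1.3460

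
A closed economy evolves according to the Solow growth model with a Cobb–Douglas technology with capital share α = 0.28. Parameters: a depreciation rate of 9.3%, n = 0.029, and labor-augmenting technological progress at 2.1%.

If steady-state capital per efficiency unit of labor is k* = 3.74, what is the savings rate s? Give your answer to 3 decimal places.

In steady state, investment equals break-even investment: s·k^α = (n + g + δ)·k.
So s / (n + g + δ) = (k*)^(1−α) = 3.74^0.72 = 2.5850.
Therefore s = 2.5850 × (n + g + δ) = 2.5850 × 0.143 = 0.3697.

s ≈ 0.370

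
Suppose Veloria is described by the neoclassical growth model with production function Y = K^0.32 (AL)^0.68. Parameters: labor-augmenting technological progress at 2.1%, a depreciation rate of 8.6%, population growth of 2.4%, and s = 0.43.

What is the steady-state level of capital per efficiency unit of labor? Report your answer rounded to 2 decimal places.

k* = 5.74

At the steady state, Δk = 0, so s·k^α = (n + g + δ)·k.
Rearranging, k^(1−α) = s / (n + g + δ).
k^0.68 = 0.43 / (0.024 + 0.021 + 0.086) = 0.43 / 0.131 = 3.2824
k* = 3.2824^(1/0.68) ≈ 5.7426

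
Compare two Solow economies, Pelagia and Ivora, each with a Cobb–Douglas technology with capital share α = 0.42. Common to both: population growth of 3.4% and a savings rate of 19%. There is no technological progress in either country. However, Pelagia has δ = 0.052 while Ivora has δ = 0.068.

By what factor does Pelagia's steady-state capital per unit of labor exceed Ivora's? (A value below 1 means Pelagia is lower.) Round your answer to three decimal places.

k*_P / k*_I ≈ 1.342

Steady-state k* = [s/(n + δ)]^(1/(1−α)), so the ratio is [ (s_P/(n + δ)_P) / (s_I/(n + δ)_I) ]^1.7241.
s_P/(n + δ)_P = 0.19/0.086 = 2.2093; s_I/(n + δ)_I = 0.19/0.102 = 1.8627.
Ratio = (2.2093/1.8627)^1.7241 = 1.1861^1.7241 ≈ 1.3421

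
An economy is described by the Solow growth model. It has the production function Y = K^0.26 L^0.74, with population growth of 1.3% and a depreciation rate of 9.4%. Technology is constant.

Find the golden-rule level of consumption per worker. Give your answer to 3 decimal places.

At the golden rule, f'(k) = n + δ, so α·k^(α−1) = n + δ and k_gold = (α/(n + δ))^(1/(1−α)).
k_gold = (0.26/0.107)^(1/0.74) = 2.4299^1.3514 ≈ 3.3196
c_gold = f(k_gold) − (n + δ)·k_gold = 1.3661 − 0.107×3.3196 ≈ 1.0109

c_gold ≈ 1.011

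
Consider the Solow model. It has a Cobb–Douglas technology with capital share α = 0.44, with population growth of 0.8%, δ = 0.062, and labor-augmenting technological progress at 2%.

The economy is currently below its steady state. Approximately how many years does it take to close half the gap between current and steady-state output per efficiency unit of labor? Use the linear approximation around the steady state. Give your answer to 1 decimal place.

Near the steady state the convergence rate is λ = (1 − α)(n + g + δ).
λ = (1 − 0.44) × 0.090 = 0.56 × 0.090 = 0.0504
Half-life = ln 2 / λ = 0.6931 / 0.0504 ≈ 13.75 years

about 13.8 years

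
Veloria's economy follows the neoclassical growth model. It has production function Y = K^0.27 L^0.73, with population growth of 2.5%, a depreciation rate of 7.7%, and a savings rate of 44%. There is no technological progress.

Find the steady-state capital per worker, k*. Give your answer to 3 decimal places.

k* = 7.407

In steady state, investment equals break-even investment: s·k^α = (n + δ)·k.
Rearranging, k^(1−α) = s / (n + δ).
k^0.73 = 0.44 / (0.025 + 0.077) = 0.44 / 0.102 = 4.3137
k* = 4.3137^(1/0.73) ≈ 7.4073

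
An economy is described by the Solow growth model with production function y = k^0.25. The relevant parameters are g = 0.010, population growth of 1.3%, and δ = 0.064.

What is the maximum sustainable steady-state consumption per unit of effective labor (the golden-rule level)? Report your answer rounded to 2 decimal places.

At the golden rule, f'(k) = n + g + δ, so α·k^(α−1) = n + g + δ and k_gold = (α/(n + g + δ))^(1/(1−α)).
k_gold = (0.25/0.087)^(1/0.75) = 2.8736^1.3333 ≈ 4.0853
c_gold = f(k_gold) − (n + g + δ)·k_gold = 1.4217 − 0.087×4.0853 ≈ 1.0663

c_gold ≈ 1.07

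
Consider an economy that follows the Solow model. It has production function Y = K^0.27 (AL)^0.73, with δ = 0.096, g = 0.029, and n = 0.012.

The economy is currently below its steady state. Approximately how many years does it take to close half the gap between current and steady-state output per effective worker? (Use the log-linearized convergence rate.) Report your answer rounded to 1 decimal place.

Near the steady state the convergence rate is λ = (1 − α)(n + g + δ).
λ = (1 − 0.27) × 0.137 = 0.73 × 0.137 = 0.10001
Half-life = ln 2 / λ = 0.6931 / 0.10001 ≈ 6.93 years

t_½ ≈ 6.9 years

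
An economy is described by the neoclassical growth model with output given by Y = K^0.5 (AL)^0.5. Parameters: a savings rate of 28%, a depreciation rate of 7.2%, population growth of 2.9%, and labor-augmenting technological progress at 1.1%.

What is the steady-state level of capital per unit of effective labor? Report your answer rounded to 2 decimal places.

k* = 6.25

At the steady state, Δk = 0, so s·k^α = (n + g + δ)·k.
Dividing both sides by k: k^(1−α) = s / (n + g + δ).
k^0.5 = 0.28 / (0.029 + 0.011 + 0.072) = 0.28 / 0.112 = 2.5000
k* = 2.5000^(1/0.5) ≈ 6.2500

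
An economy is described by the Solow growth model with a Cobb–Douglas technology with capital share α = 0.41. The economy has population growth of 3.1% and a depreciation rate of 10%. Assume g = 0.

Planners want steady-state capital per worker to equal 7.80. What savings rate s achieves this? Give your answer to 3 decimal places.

s ≈ 0.440

At the steady state, Δk = 0, so s·k^α = (n + δ)·k.
So s / (n + δ) = (k*)^(1−α) = 7.80^0.59 = 3.3600.
Therefore s = 3.3600 × (n + δ) = 3.3600 × 0.131 = 0.4402.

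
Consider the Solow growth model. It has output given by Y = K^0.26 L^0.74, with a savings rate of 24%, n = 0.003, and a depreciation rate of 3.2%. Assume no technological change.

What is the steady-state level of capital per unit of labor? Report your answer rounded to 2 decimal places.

In steady state, investment equals break-even investment: s·k^α = (n + δ)·k.
Rearranging, k^(1−α) = s / (n + δ).
k^0.74 = 0.24 / (0.003 + 0.032) = 0.24 / 0.035 = 6.8571
k* = 6.8571^(1/0.74) ≈ 13.4871

k* ≈ 13.49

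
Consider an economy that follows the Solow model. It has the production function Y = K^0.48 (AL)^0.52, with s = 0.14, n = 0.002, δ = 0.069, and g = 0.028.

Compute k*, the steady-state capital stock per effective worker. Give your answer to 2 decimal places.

k* ≈ 1.95

At the steady state, Δk = 0, so s·k^α = (n + g + δ)·k.
Dividing both sides by k: k^(1−α) = s / (n + g + δ).
k^0.52 = 0.14 / (0.002 + 0.028 + 0.069) = 0.14 / 0.099 = 1.4141
k* = 1.4141^(1/0.52) ≈ 1.9471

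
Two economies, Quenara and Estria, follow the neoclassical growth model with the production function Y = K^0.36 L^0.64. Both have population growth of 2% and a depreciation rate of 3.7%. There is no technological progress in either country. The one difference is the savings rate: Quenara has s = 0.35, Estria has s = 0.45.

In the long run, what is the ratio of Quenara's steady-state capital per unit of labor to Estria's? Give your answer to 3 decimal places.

k*_Q / k*_E ≈ 0.675

Steady-state k* = [s/(n + δ)]^(1/(1−α)), so the ratio is [ (s_Q/(n + δ)_Q) / (s_E/(n + δ)_E) ]^1.5625.
s_Q/(n + δ)_Q = 0.35/0.057 = 6.1404; s_E/(n + δ)_E = 0.45/0.057 = 7.8947.
Ratio = (6.1404/7.8947)^1.5625 = 0.7778^1.5625 ≈ 0.6753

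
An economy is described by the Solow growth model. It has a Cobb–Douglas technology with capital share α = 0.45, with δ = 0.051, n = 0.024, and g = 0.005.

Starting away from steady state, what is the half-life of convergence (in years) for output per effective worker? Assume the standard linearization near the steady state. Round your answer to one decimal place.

Near the steady state the convergence rate is λ = (1 − α)(n + g + δ).
λ = (1 − 0.45) × 0.080 = 0.55 × 0.080 = 0.0440
Half-life = ln 2 / λ = 0.6931 / 0.0440 ≈ 15.75 years

t_½ ≈ 15.8 years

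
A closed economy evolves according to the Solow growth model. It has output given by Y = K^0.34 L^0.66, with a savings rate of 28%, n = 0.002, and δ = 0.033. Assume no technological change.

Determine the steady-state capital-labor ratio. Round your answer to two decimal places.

At the steady state, Δk = 0, so s·k^α = (n + δ)·k.
Dividing both sides by k: k^(1−α) = s / (n + δ).
k^0.66 = 0.28 / (0.002 + 0.033) = 0.28 / 0.035 = 8.0000
k* = 8.0000^(1/0.66) ≈ 23.3517

k* = 23.35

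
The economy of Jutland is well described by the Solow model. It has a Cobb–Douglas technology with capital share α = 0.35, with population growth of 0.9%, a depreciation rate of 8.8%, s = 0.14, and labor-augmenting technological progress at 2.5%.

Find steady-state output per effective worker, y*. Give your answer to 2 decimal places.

Steady state requires s·f(k) = (n + g + δ)·k, i.e. s·k^α = (n + g + δ)·k.
Rearranging, k^(1−α) = s / (n + g + δ).
k^0.65 = 0.14 / (0.009 + 0.025 + 0.088) = 0.14 / 0.122 = 1.1475
k* = 1.1475^(1/0.65) ≈ 1.2357
y* = (k*)^α = 1.2357^0.35 ≈ 1.0769

y* = 1.08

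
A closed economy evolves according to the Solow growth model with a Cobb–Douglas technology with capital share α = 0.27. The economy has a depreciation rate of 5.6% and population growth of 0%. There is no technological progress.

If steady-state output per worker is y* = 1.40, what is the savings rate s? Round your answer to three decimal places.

In steady state, investment equals break-even investment: s·k^α = (n + δ)·k.
Since y* = [s/(n + δ)]^(α/(1−α)), we have s/(n + δ) = (y*)^((1−α)/α) = 1.40^2.7037 = 2.4836.
Therefore s = 2.4836 × (n + δ) = 2.4836 × 0.056 = 0.1391.

s ≈ 0.139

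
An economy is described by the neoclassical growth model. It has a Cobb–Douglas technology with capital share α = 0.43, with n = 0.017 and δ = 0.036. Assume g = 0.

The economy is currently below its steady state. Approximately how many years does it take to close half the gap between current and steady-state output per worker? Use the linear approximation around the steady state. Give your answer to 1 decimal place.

t_½ ≈ 22.9 years

Near the steady state the convergence rate is λ = (1 − α)(n + δ).
λ = (1 − 0.43) × 0.053 = 0.57 × 0.053 = 0.03021
Half-life = ln 2 / λ = 0.6931 / 0.03021 ≈ 22.94 years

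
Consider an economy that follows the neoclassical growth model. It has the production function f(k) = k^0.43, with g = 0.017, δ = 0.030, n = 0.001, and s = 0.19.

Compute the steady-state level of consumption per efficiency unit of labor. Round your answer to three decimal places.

c* = 2.287

Steady state requires s·f(k) = (n + g + δ)·k, i.e. s·k^α = (n + g + δ)·k.
Rearranging, k^(1−α) = s / (n + g + δ).
k^0.57 = 0.19 / (0.001 + 0.017 + 0.030) = 0.19 / 0.048 = 3.9583
k* = 3.9583^(1/0.57) ≈ 11.1753
y* = (k*)^α = 11.1753^0.43 ≈ 2.8233
c* = (1 − s)·y* = (1 − 0.19) × 2.8233 ≈ 2.2869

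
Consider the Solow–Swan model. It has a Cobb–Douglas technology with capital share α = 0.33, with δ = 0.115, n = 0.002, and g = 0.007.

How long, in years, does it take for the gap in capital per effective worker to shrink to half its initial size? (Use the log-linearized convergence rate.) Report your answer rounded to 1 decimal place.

half-life ≈ 8.3 years

Near the steady state the convergence rate is λ = (1 − α)(n + g + δ).
λ = (1 − 0.33) × 0.124 = 0.67 × 0.124 = 0.08308
Half-life = ln 2 / λ = 0.6931 / 0.08308 ≈ 8.34 years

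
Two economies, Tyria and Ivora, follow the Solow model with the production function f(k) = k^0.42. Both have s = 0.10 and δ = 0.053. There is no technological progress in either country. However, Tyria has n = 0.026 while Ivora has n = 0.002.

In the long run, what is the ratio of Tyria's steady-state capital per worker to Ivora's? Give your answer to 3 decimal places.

ratio ≈ 0.536

Steady-state k* = [s/(n + δ)]^(1/(1−α)), so the ratio is [ (s_T/(n + δ)_T) / (s_I/(n + δ)_I) ]^1.7241.
s_T/(n + δ)_T = 0.10/0.079 = 1.2658; s_I/(n + δ)_I = 0.10/0.055 = 1.8182.
Ratio = (1.2658/1.8182)^1.7241 = 0.6962^1.7241 ≈ 0.5356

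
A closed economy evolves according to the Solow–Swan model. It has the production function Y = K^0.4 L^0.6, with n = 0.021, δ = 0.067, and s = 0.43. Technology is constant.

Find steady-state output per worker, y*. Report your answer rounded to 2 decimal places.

In steady state, investment equals break-even investment: s·k^α = (n + δ)·k.
Dividing both sides by k: k^(1−α) = s / (n + δ).
k^0.6 = 0.43 / (0.021 + 0.067) = 0.43 / 0.088 = 4.8864
k* = 4.8864^(1/0.6) ≈ 14.0707
y* = (k*)^α = 14.0707^0.4 ≈ 2.8796

y* ≈ 2.88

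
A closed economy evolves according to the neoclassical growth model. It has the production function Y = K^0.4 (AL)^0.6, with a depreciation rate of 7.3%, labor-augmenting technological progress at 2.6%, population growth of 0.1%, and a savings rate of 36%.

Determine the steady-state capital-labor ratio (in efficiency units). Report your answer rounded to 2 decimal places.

At the steady state, Δk = 0, so s·k^α = (n + g + δ)·k.
Rearranging, k^(1−α) = s / (n + g + δ).
k^0.6 = 0.36 / (0.001 + 0.026 + 0.073) = 0.36 / 0.100 = 3.6000
k* = 3.6000^(1/0.6) ≈ 8.4561

k* = 8.46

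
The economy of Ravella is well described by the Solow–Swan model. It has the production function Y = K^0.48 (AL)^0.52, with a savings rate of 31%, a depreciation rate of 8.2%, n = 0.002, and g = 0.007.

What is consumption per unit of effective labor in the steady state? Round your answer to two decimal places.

At the steady state, Δk = 0, so s·k^α = (n + g + δ)·k.
Dividing both sides by k: k^(1−α) = s / (n + g + δ).
k^0.52 = 0.31 / (0.002 + 0.007 + 0.082) = 0.31 / 0.091 = 3.4066
k* = 3.4066^(1/0.52) ≈ 10.5607
y* = (k*)^α = 10.5607^0.48 ≈ 3.1001
c* = (1 − s)·y* = (1 − 0.31) × 3.1001 ≈ 2.1391

c* = 2.14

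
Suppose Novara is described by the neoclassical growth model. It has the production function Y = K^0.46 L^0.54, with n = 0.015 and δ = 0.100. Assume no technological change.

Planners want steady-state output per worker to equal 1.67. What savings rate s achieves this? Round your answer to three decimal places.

Steady state requires s·f(k) = (n + δ)·k, i.e. s·k^α = (n + δ)·k.
Since y* = [s/(n + δ)]^(α/(1−α)), we have s/(n + δ) = (y*)^((1−α)/α) = 1.67^1.1739 = 1.8258.
Therefore s = 1.8258 × (n + δ) = 1.8258 × 0.115 = 0.2100.

s ≈ 0.210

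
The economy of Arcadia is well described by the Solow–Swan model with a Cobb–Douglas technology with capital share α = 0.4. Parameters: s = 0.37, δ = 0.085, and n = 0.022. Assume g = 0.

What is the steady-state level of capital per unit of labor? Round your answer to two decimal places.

At the steady state, Δk = 0, so s·k^α = (n + δ)·k.
Dividing both sides by k: k^(1−α) = s / (n + δ).
k^0.6 = 0.37 / (0.022 + 0.085) = 0.37 / 0.107 = 3.4579
k* = 3.4579^(1/0.6) ≈ 7.9072

k* ≈ 7.91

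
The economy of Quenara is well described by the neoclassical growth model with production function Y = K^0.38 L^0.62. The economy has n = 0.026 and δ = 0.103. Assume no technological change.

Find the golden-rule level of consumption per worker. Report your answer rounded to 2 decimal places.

c_gold ≈ 1.20

At the golden rule, f'(k) = n + δ, so α·k^(α−1) = n + δ and k_gold = (α/(n + δ))^(1/(1−α)).
k_gold = (0.38/0.129)^(1/0.62) = 2.9457^1.6129 ≈ 5.7116
c_gold = f(k_gold) − (n + δ)·k_gold = 1.9390 − 0.129×5.7116 ≈ 1.2022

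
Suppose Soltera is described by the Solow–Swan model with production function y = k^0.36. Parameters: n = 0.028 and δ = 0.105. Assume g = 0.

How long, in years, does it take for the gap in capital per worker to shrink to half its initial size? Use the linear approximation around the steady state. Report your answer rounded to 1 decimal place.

Near the steady state the convergence rate is λ = (1 − α)(n + δ).
λ = (1 − 0.36) × 0.133 = 0.64 × 0.133 = 0.08512
Half-life = ln 2 / λ = 0.6931 / 0.08512 ≈ 8.14 years

half-life ≈ 8.1 years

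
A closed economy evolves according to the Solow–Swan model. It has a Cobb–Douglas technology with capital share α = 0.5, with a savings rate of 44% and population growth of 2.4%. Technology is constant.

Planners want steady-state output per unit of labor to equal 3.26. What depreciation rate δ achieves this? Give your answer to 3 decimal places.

δ ≈ 0.111

Steady state requires s·f(k) = (n + δ)·k, i.e. s·k^α = (n + δ)·k.
Since y* = [s/(n + δ)]^(α/(1−α)), we have s/(n + δ) = (y*)^((1−α)/α) = 3.26^1 = 3.2600.
Therefore n + δ = s / 3.2600 = 0.44 / 3.2600 = 0.1350, so δ = 0.1350 − 0.024 = 0.1110.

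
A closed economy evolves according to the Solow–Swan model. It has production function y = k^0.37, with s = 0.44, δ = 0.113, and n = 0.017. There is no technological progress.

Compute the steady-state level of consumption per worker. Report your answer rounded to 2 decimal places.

c* ≈ 1.15

In steady state, investment equals break-even investment: s·k^α = (n + δ)·k.
Rearranging, k^(1−α) = s / (n + δ).
k^0.63 = 0.44 / (0.017 + 0.113) = 0.44 / 0.130 = 3.3846
k* = 3.3846^(1/0.63) ≈ 6.9261
y* = (k*)^α = 6.9261^0.37 ≈ 2.0464
c* = (1 − s)·y* = (1 − 0.44) × 2.0464 ≈ 1.1460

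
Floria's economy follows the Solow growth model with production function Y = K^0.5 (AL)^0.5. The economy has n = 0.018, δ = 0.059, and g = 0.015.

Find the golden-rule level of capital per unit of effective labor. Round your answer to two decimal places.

k_gold ≈ 29.54

The golden rule sets f'(k) = n + g + δ, i.e. α·k^(α−1) = n + g + δ.
So k^(1−α) = α / (n + g + δ) = 0.5 / 0.092 = 5.4348.
k_gold = 5.4348^(1/0.5) ≈ 29.5371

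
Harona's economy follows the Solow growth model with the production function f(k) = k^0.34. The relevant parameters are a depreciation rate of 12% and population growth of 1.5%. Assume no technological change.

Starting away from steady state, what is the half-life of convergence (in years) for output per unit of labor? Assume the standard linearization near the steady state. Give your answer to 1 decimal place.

about 7.8 years

Near the steady state the convergence rate is λ = (1 − α)(n + δ).
λ = (1 − 0.34) × 0.135 = 0.66 × 0.135 = 0.0891
Half-life = ln 2 / λ = 0.6931 / 0.0891 ≈ 7.78 years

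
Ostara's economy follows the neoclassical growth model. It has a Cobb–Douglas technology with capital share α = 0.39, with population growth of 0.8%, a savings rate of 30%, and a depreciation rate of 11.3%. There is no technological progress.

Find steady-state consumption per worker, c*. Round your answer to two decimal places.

c* = 1.25

Steady state requires s·f(k) = (n + δ)·k, i.e. s·k^α = (n + δ)·k.
Rearranging, k^(1−α) = s / (n + δ).
k^0.61 = 0.30 / (0.008 + 0.113) = 0.30 / 0.121 = 2.4793
k* = 2.4793^(1/0.61) ≈ 4.4304
y* = (k*)^α = 4.4304^0.39 ≈ 1.7870
c* = (1 − s)·y* = (1 − 0.30) × 1.7870 ≈ 1.2509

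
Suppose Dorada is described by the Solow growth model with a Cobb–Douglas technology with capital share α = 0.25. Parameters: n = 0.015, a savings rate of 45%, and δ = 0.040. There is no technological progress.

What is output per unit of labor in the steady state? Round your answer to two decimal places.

y* ≈ 2.02

Steady state requires s·f(k) = (n + δ)·k, i.e. s·k^α = (n + δ)·k.
Rearranging, k^(1−α) = s / (n + δ).
k^0.75 = 0.45 / (0.015 + 0.040) = 0.45 / 0.055 = 8.1818
k* = 8.1818^(1/0.75) ≈ 16.4866
y* = (k*)^α = 16.4866^0.25 ≈ 2.0150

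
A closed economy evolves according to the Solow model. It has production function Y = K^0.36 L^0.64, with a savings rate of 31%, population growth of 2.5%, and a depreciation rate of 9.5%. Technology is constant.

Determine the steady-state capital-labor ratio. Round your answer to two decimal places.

k* ≈ 4.41

In steady state, investment equals break-even investment: s·k^α = (n + δ)·k.
Dividing both sides by k: k^(1−α) = s / (n + δ).
k^0.64 = 0.31 / (0.025 + 0.095) = 0.31 / 0.120 = 2.5833
k* = 2.5833^(1/0.64) ≈ 4.4058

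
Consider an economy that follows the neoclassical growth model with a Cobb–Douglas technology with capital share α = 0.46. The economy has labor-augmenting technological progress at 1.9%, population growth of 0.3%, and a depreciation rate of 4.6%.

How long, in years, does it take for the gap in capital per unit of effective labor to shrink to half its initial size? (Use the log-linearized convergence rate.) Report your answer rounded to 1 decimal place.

Near the steady state the convergence rate is λ = (1 − α)(n + g + δ).
λ = (1 − 0.46) × 0.068 = 0.54 × 0.068 = 0.03672
Half-life = ln 2 / λ = 0.6931 / 0.03672 ≈ 18.88 years

half-life ≈ 18.9 years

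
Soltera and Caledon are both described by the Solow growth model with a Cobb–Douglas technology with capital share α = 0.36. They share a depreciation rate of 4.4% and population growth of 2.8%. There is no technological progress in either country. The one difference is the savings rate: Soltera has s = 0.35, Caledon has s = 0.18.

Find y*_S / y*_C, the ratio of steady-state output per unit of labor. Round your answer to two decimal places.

ratio ≈ 1.45

Steady-state y* = [s/(n + δ)]^(α/(1−α)), so the ratio is [ (s_S/(n + δ)_S) / (s_C/(n + δ)_C) ]^0.5625.
s_S/(n + δ)_S = 0.35/0.072 = 4.8611; s_C/(n + δ)_C = 0.18/0.072 = 2.5000.
Ratio = (4.8611/2.5000)^0.5625 = 1.9444^0.5625 ≈ 1.4536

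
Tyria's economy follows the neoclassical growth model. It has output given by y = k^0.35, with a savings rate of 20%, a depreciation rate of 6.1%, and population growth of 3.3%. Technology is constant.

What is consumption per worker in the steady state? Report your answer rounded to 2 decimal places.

c* = 1.20

At the steady state, Δk = 0, so s·k^α = (n + δ)·k.
Dividing both sides by k: k^(1−α) = s / (n + δ).
k^0.65 = 0.20 / (0.033 + 0.061) = 0.20 / 0.094 = 2.1277
k* = 2.1277^(1/0.65) ≈ 3.1950
y* = (k*)^α = 3.1950^0.35 ≈ 1.5016
c* = (1 − s)·y* = (1 − 0.20) × 1.5016 ≈ 1.2013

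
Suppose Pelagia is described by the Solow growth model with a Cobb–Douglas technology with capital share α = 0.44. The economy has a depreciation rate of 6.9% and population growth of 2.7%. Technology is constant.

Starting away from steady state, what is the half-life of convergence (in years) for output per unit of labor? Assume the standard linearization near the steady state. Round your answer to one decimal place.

t_½ ≈ 12.9 years

Near the steady state the convergence rate is λ = (1 − α)(n + δ).
λ = (1 − 0.44) × 0.096 = 0.56 × 0.096 = 0.05376
Half-life = ln 2 / λ = 0.6931 / 0.05376 ≈ 12.89 years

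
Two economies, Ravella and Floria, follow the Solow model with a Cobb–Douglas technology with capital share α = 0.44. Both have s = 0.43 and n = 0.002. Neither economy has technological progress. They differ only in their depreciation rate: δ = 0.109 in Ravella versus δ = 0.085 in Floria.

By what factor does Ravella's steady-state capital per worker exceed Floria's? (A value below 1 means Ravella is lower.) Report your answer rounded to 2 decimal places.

ratio ≈ 0.65

Steady-state k* = [s/(n + δ)]^(1/(1−α)), so the ratio is [ (s_R/(n + δ)_R) / (s_F/(n + δ)_F) ]^1.7857.
s_R/(n + δ)_R = 0.43/0.111 = 3.8739; s_F/(n + δ)_F = 0.43/0.087 = 4.9425.
Ratio = (3.8739/4.9425)^1.7857 = 0.7838^1.7857 ≈ 0.6473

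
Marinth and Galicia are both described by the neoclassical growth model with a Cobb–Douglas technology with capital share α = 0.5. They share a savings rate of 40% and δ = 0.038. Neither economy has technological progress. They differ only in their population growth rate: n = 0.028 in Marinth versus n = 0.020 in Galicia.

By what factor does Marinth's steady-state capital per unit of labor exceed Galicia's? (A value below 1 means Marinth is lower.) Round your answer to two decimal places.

k*_M / k*_G ≈ 0.77

Steady-state k* = [s/(n + δ)]^(1/(1−α)), so the ratio is [ (s_M/(n + δ)_M) / (s_G/(n + δ)_G) ]^2.
s_M/(n + δ)_M = 0.40/0.066 = 6.0606; s_G/(n + δ)_G = 0.40/0.058 = 6.8966.
Ratio = (6.0606/6.8966)^2 = 0.8788^2 ≈ 0.7723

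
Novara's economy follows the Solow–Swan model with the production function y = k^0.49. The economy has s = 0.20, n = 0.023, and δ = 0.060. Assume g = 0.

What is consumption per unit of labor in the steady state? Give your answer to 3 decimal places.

c* = 1.862

At the steady state, Δk = 0, so s·k^α = (n + δ)·k.
Rearranging, k^(1−α) = s / (n + δ).
k^0.51 = 0.20 / (0.023 + 0.060) = 0.20 / 0.083 = 2.4096
k* = 2.4096^(1/0.51) ≈ 5.6093
y* = (k*)^α = 5.6093^0.49 ≈ 2.3279
c* = (1 − s)·y* = (1 − 0.20) × 2.3279 ≈ 1.8623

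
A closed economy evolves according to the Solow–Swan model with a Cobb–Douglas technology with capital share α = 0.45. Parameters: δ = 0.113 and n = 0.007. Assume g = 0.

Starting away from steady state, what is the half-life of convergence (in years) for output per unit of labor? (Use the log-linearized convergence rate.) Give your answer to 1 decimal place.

half-life ≈ 10.5 years

Near the steady state the convergence rate is λ = (1 − α)(n + δ).
λ = (1 − 0.45) × 0.120 = 0.55 × 0.120 = 0.0660
Half-life = ln 2 / λ = 0.6931 / 0.0660 ≈ 10.50 years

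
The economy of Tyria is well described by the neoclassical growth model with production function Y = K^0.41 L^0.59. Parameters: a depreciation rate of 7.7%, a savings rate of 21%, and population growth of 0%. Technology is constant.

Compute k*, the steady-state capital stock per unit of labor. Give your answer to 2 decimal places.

Steady state requires s·f(k) = (n + δ)·k, i.e. s·k^α = (n + δ)·k.
Rearranging, k^(1−α) = s / (n + δ).
k^0.59 = 0.21 / (0.000 + 0.077) = 0.21 / 0.077 = 2.7273
k* = 2.7273^(1/0.59) ≈ 5.4768

k* = 5.48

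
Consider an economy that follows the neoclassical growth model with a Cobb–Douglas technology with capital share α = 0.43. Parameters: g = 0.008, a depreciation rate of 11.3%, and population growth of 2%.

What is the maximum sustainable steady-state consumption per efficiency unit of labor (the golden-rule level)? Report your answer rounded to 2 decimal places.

At the golden rule, f'(k) = n + g + δ, so α·k^(α−1) = n + g + δ and k_gold = (α/(n + g + δ))^(1/(1−α)).
k_gold = (0.43/0.141)^(1/0.57) = 3.0496^1.7544 ≈ 7.0722
c_gold = f(k_gold) − (n + g + δ)·k_gold = 2.3190 − 0.141×7.0722 ≈ 1.3218

c_gold ≈ 1.32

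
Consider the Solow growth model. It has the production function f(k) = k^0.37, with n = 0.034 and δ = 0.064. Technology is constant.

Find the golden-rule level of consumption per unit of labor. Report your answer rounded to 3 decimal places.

c_gold ≈ 1.375

At the golden rule, f'(k) = n + δ, so α·k^(α−1) = n + δ and k_gold = (α/(n + δ))^(1/(1−α)).
k_gold = (0.37/0.098)^(1/0.63) = 3.7755^1.5873 ≈ 8.2382
c_gold = f(k_gold) − (n + δ)·k_gold = 2.1820 − 0.098×8.2382 ≈ 1.3747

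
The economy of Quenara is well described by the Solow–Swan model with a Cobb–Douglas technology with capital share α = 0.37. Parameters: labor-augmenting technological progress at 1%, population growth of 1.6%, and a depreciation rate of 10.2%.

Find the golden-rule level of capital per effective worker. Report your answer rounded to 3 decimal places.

k_gold ≈ 5.392

The golden rule sets f'(k) = n + g + δ, i.e. α·k^(α−1) = n + g + δ.
So k^(1−α) = α / (n + g + δ) = 0.37 / 0.128 = 2.8906.
k_gold = 2.8906^(1/0.63) ≈ 5.3917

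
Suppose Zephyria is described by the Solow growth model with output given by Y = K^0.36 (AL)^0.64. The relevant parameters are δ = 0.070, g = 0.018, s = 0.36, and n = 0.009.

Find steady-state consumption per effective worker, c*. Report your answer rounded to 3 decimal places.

Steady state requires s·f(k) = (n + g + δ)·k, i.e. s·k^α = (n + g + δ)·k.
Rearranging, k^(1−α) = s / (n + g + δ).
k^0.64 = 0.36 / (0.009 + 0.018 + 0.070) = 0.36 / 0.097 = 3.7113
k* = 3.7113^(1/0.64) ≈ 7.7604
y* = (k*)^α = 7.7604^0.36 ≈ 2.0910
c* = (1 − s)·y* = (1 − 0.36) × 2.0910 ≈ 1.3382

c* ≈ 1.338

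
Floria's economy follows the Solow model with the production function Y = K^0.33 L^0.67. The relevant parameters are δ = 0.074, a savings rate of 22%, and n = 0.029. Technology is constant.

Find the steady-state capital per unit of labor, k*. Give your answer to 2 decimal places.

k* ≈ 3.10

In steady state, investment equals break-even investment: s·k^α = (n + δ)·k.
Rearranging, k^(1−α) = s / (n + δ).
k^0.67 = 0.22 / (0.029 + 0.074) = 0.22 / 0.103 = 2.1359
k* = 2.1359^(1/0.67) ≈ 3.1039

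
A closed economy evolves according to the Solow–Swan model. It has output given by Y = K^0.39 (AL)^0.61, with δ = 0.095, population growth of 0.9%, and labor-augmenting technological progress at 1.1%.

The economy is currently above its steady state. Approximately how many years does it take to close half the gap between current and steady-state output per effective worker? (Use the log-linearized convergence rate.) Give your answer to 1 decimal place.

about 9.9 years

Near the steady state the convergence rate is λ = (1 − α)(n + g + δ).
λ = (1 − 0.39) × 0.115 = 0.61 × 0.115 = 0.07015
Half-life = ln 2 / λ = 0.6931 / 0.07015 ≈ 9.88 years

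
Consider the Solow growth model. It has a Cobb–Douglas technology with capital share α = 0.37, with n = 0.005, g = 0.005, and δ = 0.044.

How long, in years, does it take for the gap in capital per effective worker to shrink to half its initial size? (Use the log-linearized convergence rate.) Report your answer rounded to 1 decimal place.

about 20.4 years

Near the steady state the convergence rate is λ = (1 − α)(n + g + δ).
λ = (1 − 0.37) × 0.054 = 0.63 × 0.054 = 0.03402
Half-life = ln 2 / λ = 0.6931 / 0.03402 ≈ 20.37 years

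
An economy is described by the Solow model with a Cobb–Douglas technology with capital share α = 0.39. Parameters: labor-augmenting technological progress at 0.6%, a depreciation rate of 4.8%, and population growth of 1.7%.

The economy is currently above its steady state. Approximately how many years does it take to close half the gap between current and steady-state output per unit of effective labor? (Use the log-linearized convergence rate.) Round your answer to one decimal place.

Near the steady state the convergence rate is λ = (1 − α)(n + g + δ).
λ = (1 − 0.39) × 0.071 = 0.61 × 0.071 = 0.04331
Half-life = ln 2 / λ = 0.6931 / 0.04331 ≈ 16.00 years

t_½ ≈ 16.0 years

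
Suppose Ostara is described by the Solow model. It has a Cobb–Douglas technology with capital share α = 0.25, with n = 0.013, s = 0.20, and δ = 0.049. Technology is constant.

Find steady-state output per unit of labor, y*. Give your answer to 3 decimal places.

y* ≈ 1.478

In steady state, investment equals break-even investment: s·k^α = (n + δ)·k.
Dividing both sides by k: k^(1−α) = s / (n + δ).
k^0.75 = 0.20 / (0.013 + 0.049) = 0.20 / 0.062 = 3.2258
k* = 3.2258^(1/0.75) ≈ 4.7663
y* = (k*)^α = 4.7663^0.25 ≈ 1.4776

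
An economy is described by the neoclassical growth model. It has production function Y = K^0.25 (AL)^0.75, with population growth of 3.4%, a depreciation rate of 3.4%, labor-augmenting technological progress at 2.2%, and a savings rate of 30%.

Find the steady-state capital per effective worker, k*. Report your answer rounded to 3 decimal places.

k* = 4.979

Steady state requires s·f(k) = (n + g + δ)·k, i.e. s·k^α = (n + g + δ)·k.
Dividing both sides by k: k^(1−α) = s / (n + g + δ).
k^0.75 = 0.30 / (0.034 + 0.022 + 0.034) = 0.30 / 0.090 = 3.3333
k* = 3.3333^(1/0.75) ≈ 4.9793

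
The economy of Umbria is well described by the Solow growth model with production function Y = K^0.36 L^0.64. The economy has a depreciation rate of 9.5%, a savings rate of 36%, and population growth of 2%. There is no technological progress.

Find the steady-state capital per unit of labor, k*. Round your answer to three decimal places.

k* = 5.948

In steady state, investment equals break-even investment: s·k^α = (n + δ)·k.
Dividing both sides by k: k^(1−α) = s / (n + δ).
k^0.64 = 0.36 / (0.020 + 0.095) = 0.36 / 0.115 = 3.1304
k* = 3.1304^(1/0.64) ≈ 5.9481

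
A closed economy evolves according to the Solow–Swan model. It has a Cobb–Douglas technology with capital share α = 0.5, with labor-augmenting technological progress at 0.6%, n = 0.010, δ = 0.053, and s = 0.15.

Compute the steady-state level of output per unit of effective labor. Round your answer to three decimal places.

In steady state, investment equals break-even investment: s·k^α = (n + g + δ)·k.
Dividing both sides by k: k^(1−α) = s / (n + g + δ).
k^0.5 = 0.15 / (0.010 + 0.006 + 0.053) = 0.15 / 0.069 = 2.1739
k* = 2.1739^(1/0.5) ≈ 4.7258
y* = (k*)^α = 4.7258^0.5 ≈ 2.1739

y* = 2.174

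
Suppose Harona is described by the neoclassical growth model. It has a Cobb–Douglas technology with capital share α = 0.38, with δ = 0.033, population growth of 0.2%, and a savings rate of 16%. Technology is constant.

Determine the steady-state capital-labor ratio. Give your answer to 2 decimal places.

Steady state requires s·f(k) = (n + δ)·k, i.e. s·k^α = (n + δ)·k.
Rearranging, k^(1−α) = s / (n + δ).
k^0.62 = 0.16 / (0.002 + 0.033) = 0.16 / 0.035 = 4.5714
k* = 4.5714^(1/0.62) ≈ 11.6037

k* = 11.60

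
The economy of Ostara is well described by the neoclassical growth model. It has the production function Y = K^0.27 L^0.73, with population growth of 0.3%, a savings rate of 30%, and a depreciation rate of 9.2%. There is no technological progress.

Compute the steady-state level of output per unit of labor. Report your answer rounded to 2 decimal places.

Steady state requires s·f(k) = (n + δ)·k, i.e. s·k^α = (n + δ)·k.
Rearranging, k^(1−α) = s / (n + δ).
k^0.73 = 0.30 / (0.003 + 0.092) = 0.30 / 0.095 = 3.1579
k* = 3.1579^(1/0.73) ≈ 4.8318
y* = (k*)^α = 4.8318^0.27 ≈ 1.5301

y* = 1.53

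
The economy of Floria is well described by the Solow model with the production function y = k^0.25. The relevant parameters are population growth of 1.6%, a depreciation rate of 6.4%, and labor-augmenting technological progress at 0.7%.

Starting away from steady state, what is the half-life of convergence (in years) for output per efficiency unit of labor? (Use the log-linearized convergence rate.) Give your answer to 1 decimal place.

Near the steady state the convergence rate is λ = (1 − α)(n + g + δ).
λ = (1 − 0.25) × 0.087 = 0.75 × 0.087 = 0.06525
Half-life = ln 2 / λ = 0.6931 / 0.06525 ≈ 10.62 years

about 10.6 years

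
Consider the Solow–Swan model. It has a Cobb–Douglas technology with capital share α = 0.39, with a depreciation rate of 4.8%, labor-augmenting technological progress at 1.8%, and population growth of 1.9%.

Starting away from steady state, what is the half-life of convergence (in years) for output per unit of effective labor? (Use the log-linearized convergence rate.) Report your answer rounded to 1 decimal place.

Near the steady state the convergence rate is λ = (1 − α)(n + g + δ).
λ = (1 − 0.39) × 0.085 = 0.61 × 0.085 = 0.05185
Half-life = ln 2 / λ = 0.6931 / 0.05185 ≈ 13.37 years

t_½ ≈ 13.4 years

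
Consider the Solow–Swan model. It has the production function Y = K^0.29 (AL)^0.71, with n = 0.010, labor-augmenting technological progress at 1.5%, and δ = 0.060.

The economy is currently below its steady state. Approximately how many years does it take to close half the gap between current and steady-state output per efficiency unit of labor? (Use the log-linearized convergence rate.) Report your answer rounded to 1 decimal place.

half-life ≈ 11.5 years

Near the steady state the convergence rate is λ = (1 − α)(n + g + δ).
λ = (1 − 0.29) × 0.085 = 0.71 × 0.085 = 0.06035
Half-life = ln 2 / λ = 0.6931 / 0.06035 ≈ 11.48 years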